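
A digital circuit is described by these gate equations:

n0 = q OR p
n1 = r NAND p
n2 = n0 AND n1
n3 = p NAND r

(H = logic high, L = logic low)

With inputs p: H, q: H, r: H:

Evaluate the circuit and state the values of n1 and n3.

n1 = r NAND p = H NAND H = L
n3 = p NAND r = H NAND H = L

n1 = L, n3 = L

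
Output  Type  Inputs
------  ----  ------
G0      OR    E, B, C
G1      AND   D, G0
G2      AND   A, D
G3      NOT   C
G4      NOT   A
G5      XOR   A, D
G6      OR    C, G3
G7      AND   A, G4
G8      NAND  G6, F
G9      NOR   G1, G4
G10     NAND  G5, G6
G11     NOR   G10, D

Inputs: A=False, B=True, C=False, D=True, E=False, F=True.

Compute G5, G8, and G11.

G3 = NOT C = NOT False = True
G5 = A XOR D = False XOR True = True
G6 = C OR G3 = False OR True = True
G8 = G6 NAND F = True NAND True = False
G10 = G5 NAND G6 = True NAND True = False
G11 = G10 NOR D = False NOR True = False

G5 = True; G8 = False; G11 = False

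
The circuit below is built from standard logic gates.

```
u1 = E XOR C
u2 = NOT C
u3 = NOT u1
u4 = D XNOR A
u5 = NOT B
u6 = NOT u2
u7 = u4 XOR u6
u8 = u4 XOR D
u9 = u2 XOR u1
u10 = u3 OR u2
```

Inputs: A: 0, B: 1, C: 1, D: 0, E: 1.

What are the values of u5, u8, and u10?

u1 = E XOR C = 1 XOR 1 = 0
u2 = NOT C = NOT 1 = 0
u3 = NOT u1 = NOT 0 = 1
u4 = D XNOR A = 0 XNOR 0 = 1
u5 = NOT B = NOT 1 = 0
u8 = u4 XOR D = 1 XOR 0 = 1
u10 = u3 OR u2 = 1 OR 0 = 1

u5 = 0; u8 = 1; u10 = 1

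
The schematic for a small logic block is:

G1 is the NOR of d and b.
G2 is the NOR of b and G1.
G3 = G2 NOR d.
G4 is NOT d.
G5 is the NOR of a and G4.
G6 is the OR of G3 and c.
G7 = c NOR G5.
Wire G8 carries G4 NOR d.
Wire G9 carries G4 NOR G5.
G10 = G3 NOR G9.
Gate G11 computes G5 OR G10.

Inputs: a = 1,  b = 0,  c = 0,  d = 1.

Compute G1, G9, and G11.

G1 = 0, G9 = 1, G11 = 0

G1 = d NOR b = 1 NOR 0 = 0
G2 = b NOR G1 = 0 NOR 0 = 1
G3 = G2 NOR d = 1 NOR 1 = 0
G4 = NOT d = NOT 1 = 0
G5 = a NOR G4 = 1 NOR 0 = 0
G9 = G4 NOR G5 = 0 NOR 0 = 1
G10 = G3 NOR G9 = 0 NOR 1 = 0
G11 = G5 OR G10 = 0 OR 0 = 0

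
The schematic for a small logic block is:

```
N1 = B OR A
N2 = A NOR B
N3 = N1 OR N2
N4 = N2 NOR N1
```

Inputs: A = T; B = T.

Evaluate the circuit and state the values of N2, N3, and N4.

N1 = B OR A = T OR T = T
N2 = A NOR B = T NOR T = F
N3 = N1 OR N2 = T OR F = T
N4 = N2 NOR N1 = F NOR T = F

N2 = F; N3 = T; N4 = F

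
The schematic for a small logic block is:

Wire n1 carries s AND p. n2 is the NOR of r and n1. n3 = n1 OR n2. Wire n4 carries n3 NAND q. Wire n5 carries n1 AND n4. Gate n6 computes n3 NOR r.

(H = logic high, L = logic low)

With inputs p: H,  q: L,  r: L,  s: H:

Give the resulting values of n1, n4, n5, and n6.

n1 = H  n4 = H  n5 = H  n6 = L

n1 = s AND p = H AND H = H
n2 = r NOR n1 = L NOR H = L
n3 = n1 OR n2 = H OR L = H
n4 = n3 NAND q = H NAND L = H
n5 = n1 AND n4 = H AND H = H
n6 = n3 NOR r = H NOR L = L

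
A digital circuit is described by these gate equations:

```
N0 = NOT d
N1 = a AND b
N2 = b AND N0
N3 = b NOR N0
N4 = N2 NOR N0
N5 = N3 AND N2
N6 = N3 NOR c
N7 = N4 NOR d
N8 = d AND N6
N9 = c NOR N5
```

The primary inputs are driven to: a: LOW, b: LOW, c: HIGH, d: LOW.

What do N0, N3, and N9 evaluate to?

N0 = NOT d = NOT LOW = HIGH
N2 = b AND N0 = LOW AND HIGH = LOW
N3 = b NOR N0 = LOW NOR HIGH = LOW
N5 = N3 AND N2 = LOW AND LOW = LOW
N9 = c NOR N5 = HIGH NOR LOW = LOW

N0 = HIGH, N3 = LOW, N9 = LOW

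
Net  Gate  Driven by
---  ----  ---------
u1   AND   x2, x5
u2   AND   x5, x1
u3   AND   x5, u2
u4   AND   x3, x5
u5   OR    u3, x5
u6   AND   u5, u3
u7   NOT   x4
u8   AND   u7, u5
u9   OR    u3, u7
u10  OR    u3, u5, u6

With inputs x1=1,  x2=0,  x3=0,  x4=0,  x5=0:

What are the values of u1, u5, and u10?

u1 = x2 AND x5 = 0 AND 0 = 0
u2 = x5 AND x1 = 0 AND 1 = 0
u3 = x5 AND u2 = 0 AND 0 = 0
u5 = u3 OR x5 = 0 OR 0 = 0
u6 = u5 AND u3 = 0 AND 0 = 0
u10 = u3 OR u5 OR u6 = 0 OR 0 OR 0 = 0

u1 = 0  u5 = 0  u10 = 0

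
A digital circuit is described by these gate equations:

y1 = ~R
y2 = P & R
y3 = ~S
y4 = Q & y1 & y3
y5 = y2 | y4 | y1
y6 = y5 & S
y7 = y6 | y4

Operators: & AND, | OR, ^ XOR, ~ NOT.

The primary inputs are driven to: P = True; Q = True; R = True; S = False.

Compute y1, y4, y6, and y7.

y1 = NOT R = NOT True = False
y2 = P AND R = True AND True = True
y3 = NOT S = NOT False = True
y4 = Q AND y1 AND y3 = True AND False AND True = False
y5 = y2 OR y4 OR y1 = True OR False OR False = True
y6 = y5 AND S = True AND False = False
y7 = y6 OR y4 = False OR False = False

y1 = False  y4 = False  y6 = False  y7 = False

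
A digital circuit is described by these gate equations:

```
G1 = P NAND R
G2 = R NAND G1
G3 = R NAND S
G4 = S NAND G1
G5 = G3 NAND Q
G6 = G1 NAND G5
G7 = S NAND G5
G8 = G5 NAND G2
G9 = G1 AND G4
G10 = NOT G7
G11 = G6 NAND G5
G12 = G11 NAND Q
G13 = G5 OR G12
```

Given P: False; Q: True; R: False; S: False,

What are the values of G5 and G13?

G1 = P NAND R = False NAND False = True
G3 = R NAND S = False NAND False = True
G5 = G3 NAND Q = True NAND True = False
G6 = G1 NAND G5 = True NAND False = True
G11 = G6 NAND G5 = True NAND False = True
G12 = G11 NAND Q = True NAND True = False
G13 = G5 OR G12 = False OR False = False

G5 = False, G13 = False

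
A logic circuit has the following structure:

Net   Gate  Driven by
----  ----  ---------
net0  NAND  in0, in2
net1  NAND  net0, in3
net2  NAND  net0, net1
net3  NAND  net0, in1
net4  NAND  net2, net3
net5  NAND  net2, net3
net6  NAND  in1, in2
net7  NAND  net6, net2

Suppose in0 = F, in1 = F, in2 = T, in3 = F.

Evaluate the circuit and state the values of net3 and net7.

net3 = T; net7 = T

net0 = in0 NAND in2 = F NAND T = T
net1 = net0 NAND in3 = T NAND F = T
net2 = net0 NAND net1 = T NAND T = F
net3 = net0 NAND in1 = T NAND F = T
net6 = in1 NAND in2 = F NAND T = T
net7 = net6 NAND net2 = T NAND F = T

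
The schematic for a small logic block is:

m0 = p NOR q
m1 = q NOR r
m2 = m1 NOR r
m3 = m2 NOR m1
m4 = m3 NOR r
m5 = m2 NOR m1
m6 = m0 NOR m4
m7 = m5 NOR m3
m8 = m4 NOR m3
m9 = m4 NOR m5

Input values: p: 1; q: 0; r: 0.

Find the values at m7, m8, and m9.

m1 = q NOR r = 0 NOR 0 = 1
m2 = m1 NOR r = 1 NOR 0 = 0
m3 = m2 NOR m1 = 0 NOR 1 = 0
m4 = m3 NOR r = 0 NOR 0 = 1
m5 = m2 NOR m1 = 0 NOR 1 = 0
m7 = m5 NOR m3 = 0 NOR 0 = 1
m8 = m4 NOR m3 = 1 NOR 0 = 0
m9 = m4 NOR m5 = 1 NOR 0 = 0

m7 = 1, m8 = 0, m9 = 0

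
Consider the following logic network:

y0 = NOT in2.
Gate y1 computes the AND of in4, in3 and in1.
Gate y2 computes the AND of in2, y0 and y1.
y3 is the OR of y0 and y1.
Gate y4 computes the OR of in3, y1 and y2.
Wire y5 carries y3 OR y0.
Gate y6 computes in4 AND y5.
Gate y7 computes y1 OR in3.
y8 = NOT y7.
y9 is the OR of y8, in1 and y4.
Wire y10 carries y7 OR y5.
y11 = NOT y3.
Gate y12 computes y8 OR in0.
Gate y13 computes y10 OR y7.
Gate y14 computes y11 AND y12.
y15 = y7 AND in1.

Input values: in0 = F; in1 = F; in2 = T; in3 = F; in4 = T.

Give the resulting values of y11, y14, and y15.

y11 = T  y14 = T  y15 = F

y0 = NOT in2 = NOT T = F
y1 = in4 AND in3 AND in1 = T AND F AND F = F
y3 = y0 OR y1 = F OR F = F
y7 = y1 OR in3 = F OR F = F
y8 = NOT y7 = NOT F = T
y11 = NOT y3 = NOT F = T
y12 = y8 OR in0 = T OR F = T
y14 = y11 AND y12 = T AND T = T
y15 = y7 AND in1 = F AND F = F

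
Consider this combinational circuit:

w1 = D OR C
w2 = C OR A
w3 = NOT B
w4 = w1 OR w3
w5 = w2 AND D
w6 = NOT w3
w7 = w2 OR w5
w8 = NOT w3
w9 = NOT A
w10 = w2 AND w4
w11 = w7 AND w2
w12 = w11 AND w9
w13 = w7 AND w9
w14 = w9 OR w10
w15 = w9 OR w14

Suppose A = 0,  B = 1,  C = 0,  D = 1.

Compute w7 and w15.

w7 = 0  w15 = 1

w1 = D OR C = 1 OR 0 = 1
w2 = C OR A = 0 OR 0 = 0
w3 = NOT B = NOT 1 = 0
w4 = w1 OR w3 = 1 OR 0 = 1
w5 = w2 AND D = 0 AND 1 = 0
w7 = w2 OR w5 = 0 OR 0 = 0
w9 = NOT A = NOT 0 = 1
w10 = w2 AND w4 = 0 AND 1 = 0
w14 = w9 OR w10 = 1 OR 0 = 1
w15 = w9 OR w14 = 1 OR 1 = 1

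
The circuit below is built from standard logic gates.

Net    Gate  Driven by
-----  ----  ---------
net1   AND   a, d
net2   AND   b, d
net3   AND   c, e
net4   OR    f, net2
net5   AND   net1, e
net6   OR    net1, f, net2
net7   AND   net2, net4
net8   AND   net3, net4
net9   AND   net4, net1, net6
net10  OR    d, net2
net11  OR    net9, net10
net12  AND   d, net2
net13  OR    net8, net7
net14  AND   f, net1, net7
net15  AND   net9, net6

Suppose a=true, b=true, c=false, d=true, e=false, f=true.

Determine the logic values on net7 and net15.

net7 = true; net15 = true

net1 = a AND d = true AND true = true
net2 = b AND d = true AND true = true
net4 = f OR net2 = true OR true = true
net6 = net1 OR f OR net2 = true OR true OR true = true
net7 = net2 AND net4 = true AND true = true
net9 = net4 AND net1 AND net6 = true AND true AND true = true
net15 = net9 AND net6 = true AND true = true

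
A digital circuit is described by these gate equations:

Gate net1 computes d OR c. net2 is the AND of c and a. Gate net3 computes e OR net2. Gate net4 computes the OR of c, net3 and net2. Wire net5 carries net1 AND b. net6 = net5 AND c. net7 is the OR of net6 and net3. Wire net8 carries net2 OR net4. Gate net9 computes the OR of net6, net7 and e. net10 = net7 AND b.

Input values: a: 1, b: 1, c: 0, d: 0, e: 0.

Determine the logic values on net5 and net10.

net1 = d OR c = 0 OR 0 = 0
net2 = c AND a = 0 AND 1 = 0
net3 = e OR net2 = 0 OR 0 = 0
net5 = net1 AND b = 0 AND 1 = 0
net6 = net5 AND c = 0 AND 0 = 0
net7 = net6 OR net3 = 0 OR 0 = 0
net10 = net7 AND b = 0 AND 1 = 0

net5 = 0; net10 = 0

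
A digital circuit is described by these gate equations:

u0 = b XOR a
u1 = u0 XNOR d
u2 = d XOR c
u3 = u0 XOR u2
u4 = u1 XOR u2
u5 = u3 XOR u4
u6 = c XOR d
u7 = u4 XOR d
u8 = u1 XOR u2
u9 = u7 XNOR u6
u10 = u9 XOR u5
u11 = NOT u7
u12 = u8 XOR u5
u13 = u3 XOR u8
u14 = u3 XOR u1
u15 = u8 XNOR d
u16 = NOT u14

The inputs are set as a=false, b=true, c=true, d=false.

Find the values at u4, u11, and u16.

u4 = true  u11 = false  u16 = true

u0 = b XOR a = true XOR false = true
u1 = u0 XNOR d = true XNOR false = false
u2 = d XOR c = false XOR true = true
u3 = u0 XOR u2 = true XOR true = false
u4 = u1 XOR u2 = false XOR true = true
u7 = u4 XOR d = true XOR false = true
u11 = NOT u7 = NOT true = false
u14 = u3 XOR u1 = false XOR false = false
u16 = NOT u14 = NOT false = true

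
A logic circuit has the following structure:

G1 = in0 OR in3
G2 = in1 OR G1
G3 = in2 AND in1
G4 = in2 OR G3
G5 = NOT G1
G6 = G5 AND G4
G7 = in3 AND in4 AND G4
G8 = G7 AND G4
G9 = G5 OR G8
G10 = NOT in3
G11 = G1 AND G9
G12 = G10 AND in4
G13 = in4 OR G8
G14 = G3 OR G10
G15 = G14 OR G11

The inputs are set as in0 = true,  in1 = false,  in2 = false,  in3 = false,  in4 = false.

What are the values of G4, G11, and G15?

G4 = false  G11 = false  G15 = true

G1 = in0 OR in3 = true OR false = true
G3 = in2 AND in1 = false AND false = false
G4 = in2 OR G3 = false OR false = false
G5 = NOT G1 = NOT true = false
G7 = in3 AND in4 AND G4 = false AND false AND false = false
G8 = G7 AND G4 = false AND false = false
G9 = G5 OR G8 = false OR false = false
G10 = NOT in3 = NOT false = true
G11 = G1 AND G9 = true AND false = false
G14 = G3 OR G10 = false OR true = true
G15 = G14 OR G11 = true OR false = true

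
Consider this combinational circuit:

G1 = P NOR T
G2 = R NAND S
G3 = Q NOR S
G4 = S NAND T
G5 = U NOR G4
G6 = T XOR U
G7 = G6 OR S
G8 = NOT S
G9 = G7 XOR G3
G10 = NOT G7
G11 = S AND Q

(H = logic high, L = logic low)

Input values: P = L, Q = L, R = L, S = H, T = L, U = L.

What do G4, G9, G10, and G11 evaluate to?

G4 = H  G9 = H  G10 = L  G11 = L

G3 = Q NOR S = L NOR H = L
G4 = S NAND T = H NAND L = H
G6 = T XOR U = L XOR L = L
G7 = G6 OR S = L OR H = H
G9 = G7 XOR G3 = H XOR L = H
G10 = NOT G7 = NOT H = L
G11 = S AND Q = H AND L = L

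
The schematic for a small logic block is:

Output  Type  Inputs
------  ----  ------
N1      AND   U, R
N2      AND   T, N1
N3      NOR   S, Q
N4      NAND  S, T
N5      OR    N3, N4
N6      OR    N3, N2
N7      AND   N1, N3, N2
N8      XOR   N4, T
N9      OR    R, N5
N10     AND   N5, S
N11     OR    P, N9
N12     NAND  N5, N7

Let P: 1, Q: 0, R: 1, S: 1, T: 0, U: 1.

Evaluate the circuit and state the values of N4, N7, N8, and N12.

N4 = 1, N7 = 0, N8 = 1, N12 = 1

N1 = U AND R = 1 AND 1 = 1
N2 = T AND N1 = 0 AND 1 = 0
N3 = S NOR Q = 1 NOR 0 = 0
N4 = S NAND T = 1 NAND 0 = 1
N5 = N3 OR N4 = 0 OR 1 = 1
N7 = N1 AND N3 AND N2 = 1 AND 0 AND 0 = 0
N8 = N4 XOR T = 1 XOR 0 = 1
N12 = N5 NAND N7 = 1 NAND 0 = 1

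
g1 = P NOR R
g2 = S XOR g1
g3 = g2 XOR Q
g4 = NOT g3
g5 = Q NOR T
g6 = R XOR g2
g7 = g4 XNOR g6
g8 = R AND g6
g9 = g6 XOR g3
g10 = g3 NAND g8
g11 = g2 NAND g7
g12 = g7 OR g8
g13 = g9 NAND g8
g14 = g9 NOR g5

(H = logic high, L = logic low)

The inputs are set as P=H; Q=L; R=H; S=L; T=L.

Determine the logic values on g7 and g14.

g7 = H, g14 = L

g1 = P NOR R = H NOR H = L
g2 = S XOR g1 = L XOR L = L
g3 = g2 XOR Q = L XOR L = L
g4 = NOT g3 = NOT L = H
g5 = Q NOR T = L NOR L = H
g6 = R XOR g2 = H XOR L = H
g7 = g4 XNOR g6 = H XNOR H = H
g9 = g6 XOR g3 = H XOR L = H
g14 = g9 NOR g5 = H NOR H = L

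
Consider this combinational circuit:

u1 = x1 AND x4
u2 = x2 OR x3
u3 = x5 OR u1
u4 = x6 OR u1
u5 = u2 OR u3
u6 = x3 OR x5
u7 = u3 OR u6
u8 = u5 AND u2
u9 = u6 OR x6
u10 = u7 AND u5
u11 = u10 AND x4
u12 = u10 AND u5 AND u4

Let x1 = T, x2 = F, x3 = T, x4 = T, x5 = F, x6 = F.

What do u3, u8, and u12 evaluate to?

u3 = T, u8 = T, u12 = T

u1 = x1 AND x4 = T AND T = T
u2 = x2 OR x3 = F OR T = T
u3 = x5 OR u1 = F OR T = T
u4 = x6 OR u1 = F OR T = T
u5 = u2 OR u3 = T OR T = T
u6 = x3 OR x5 = T OR F = T
u7 = u3 OR u6 = T OR T = T
u8 = u5 AND u2 = T AND T = T
u10 = u7 AND u5 = T AND T = T
u12 = u10 AND u5 AND u4 = T AND T AND T = T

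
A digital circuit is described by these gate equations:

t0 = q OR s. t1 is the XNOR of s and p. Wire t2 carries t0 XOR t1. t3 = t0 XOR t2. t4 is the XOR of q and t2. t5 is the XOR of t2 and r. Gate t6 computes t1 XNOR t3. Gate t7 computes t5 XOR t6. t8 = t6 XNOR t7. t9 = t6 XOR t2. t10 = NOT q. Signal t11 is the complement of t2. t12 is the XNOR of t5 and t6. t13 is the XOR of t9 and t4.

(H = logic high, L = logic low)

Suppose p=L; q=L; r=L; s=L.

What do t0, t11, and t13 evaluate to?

t0 = L, t11 = L, t13 = H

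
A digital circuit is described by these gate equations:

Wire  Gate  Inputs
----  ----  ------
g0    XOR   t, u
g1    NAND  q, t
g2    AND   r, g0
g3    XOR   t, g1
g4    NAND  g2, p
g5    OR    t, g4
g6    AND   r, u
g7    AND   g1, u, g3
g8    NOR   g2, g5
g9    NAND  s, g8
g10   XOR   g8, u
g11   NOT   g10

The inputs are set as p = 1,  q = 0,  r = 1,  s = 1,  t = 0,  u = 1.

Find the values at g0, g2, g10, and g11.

g0 = 1; g2 = 1; g10 = 1; g11 = 0

g0 = t XOR u = 0 XOR 1 = 1
g2 = r AND g0 = 1 AND 1 = 1
g4 = g2 NAND p = 1 NAND 1 = 0
g5 = t OR g4 = 0 OR 0 = 0
g8 = g2 NOR g5 = 1 NOR 0 = 0
g10 = g8 XOR u = 0 XOR 1 = 1
g11 = NOT g10 = NOT 1 = 0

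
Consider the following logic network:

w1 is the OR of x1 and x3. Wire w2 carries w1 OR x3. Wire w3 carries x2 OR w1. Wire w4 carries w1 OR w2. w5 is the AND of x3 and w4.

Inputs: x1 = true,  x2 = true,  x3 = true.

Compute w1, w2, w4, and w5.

w1 = true; w2 = true; w4 = true; w5 = true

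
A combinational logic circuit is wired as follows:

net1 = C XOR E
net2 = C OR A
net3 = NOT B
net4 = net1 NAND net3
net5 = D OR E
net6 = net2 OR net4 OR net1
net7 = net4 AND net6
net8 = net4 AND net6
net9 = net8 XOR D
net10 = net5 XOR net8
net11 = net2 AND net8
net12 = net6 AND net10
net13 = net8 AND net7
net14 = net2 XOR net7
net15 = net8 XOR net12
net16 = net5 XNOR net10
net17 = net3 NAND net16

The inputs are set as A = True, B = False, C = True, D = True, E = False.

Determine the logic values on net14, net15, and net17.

net14 = True, net15 = True, net17 = False

net1 = C XOR E = True XOR False = True
net2 = C OR A = True OR True = True
net3 = NOT B = NOT False = True
net4 = net1 NAND net3 = True NAND True = False
net5 = D OR E = True OR False = True
net6 = net2 OR net4 OR net1 = True OR False OR True = True
net7 = net4 AND net6 = False AND True = False
net8 = net4 AND net6 = False AND True = False
net10 = net5 XOR net8 = True XOR False = True
net12 = net6 AND net10 = True AND True = True
net14 = net2 XOR net7 = True XOR False = True
net15 = net8 XOR net12 = False XOR True = True
net16 = net5 XNOR net10 = True XNOR True = True
net17 = net3 NAND net16 = True NAND True = False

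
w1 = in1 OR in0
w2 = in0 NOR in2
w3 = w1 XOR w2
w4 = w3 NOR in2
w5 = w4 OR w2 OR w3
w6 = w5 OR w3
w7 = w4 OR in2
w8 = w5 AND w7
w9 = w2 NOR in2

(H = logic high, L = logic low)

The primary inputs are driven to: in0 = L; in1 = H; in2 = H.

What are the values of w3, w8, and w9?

w3 = H, w8 = H, w9 = L

w1 = in1 OR in0 = H OR L = H
w2 = in0 NOR in2 = L NOR H = L
w3 = w1 XOR w2 = H XOR L = H
w4 = w3 NOR in2 = H NOR H = L
w5 = w4 OR w2 OR w3 = L OR L OR H = H
w7 = w4 OR in2 = L OR H = H
w8 = w5 AND w7 = H AND H = H
w9 = w2 NOR in2 = L NOR H = L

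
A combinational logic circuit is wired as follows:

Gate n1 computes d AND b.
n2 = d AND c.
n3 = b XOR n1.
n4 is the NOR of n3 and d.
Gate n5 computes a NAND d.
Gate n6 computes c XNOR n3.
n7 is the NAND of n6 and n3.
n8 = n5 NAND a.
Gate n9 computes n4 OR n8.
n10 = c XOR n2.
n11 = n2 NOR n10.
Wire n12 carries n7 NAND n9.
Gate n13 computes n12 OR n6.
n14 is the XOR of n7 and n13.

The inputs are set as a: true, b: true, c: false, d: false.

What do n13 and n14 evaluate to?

n1 = d AND b = false AND true = false
n3 = b XOR n1 = true XOR false = true
n4 = n3 NOR d = true NOR false = false
n5 = a NAND d = true NAND false = true
n6 = c XNOR n3 = false XNOR true = false
n7 = n6 NAND n3 = false NAND true = true
n8 = n5 NAND a = true NAND true = false
n9 = n4 OR n8 = false OR false = false
n12 = n7 NAND n9 = true NAND false = true
n13 = n12 OR n6 = true OR false = true
n14 = n7 XOR n13 = true XOR true = false

n13 = true  n14 = false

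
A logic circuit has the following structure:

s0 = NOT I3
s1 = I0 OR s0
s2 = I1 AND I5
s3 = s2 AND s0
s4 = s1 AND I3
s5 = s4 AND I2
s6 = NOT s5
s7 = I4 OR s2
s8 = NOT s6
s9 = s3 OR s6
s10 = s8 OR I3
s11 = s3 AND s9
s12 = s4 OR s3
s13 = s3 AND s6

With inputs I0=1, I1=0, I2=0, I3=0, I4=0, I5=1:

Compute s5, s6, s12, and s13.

s5 = 0, s6 = 1, s12 = 0, s13 = 0

s0 = NOT I3 = NOT 0 = 1
s1 = I0 OR s0 = 1 OR 1 = 1
s2 = I1 AND I5 = 0 AND 1 = 0
s3 = s2 AND s0 = 0 AND 1 = 0
s4 = s1 AND I3 = 1 AND 0 = 0
s5 = s4 AND I2 = 0 AND 0 = 0
s6 = NOT s5 = NOT 0 = 1
s12 = s4 OR s3 = 0 OR 0 = 0
s13 = s3 AND s6 = 0 AND 1 = 0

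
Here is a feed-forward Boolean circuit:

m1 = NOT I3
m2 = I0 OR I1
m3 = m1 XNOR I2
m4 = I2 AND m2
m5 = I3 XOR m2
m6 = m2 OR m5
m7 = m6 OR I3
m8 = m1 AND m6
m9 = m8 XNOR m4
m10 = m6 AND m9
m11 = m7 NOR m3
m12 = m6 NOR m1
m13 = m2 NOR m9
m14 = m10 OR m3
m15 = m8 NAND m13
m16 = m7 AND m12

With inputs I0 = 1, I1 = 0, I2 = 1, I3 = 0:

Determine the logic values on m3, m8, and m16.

m3 = 1, m8 = 1, m16 = 0

m1 = NOT I3 = NOT 0 = 1
m2 = I0 OR I1 = 1 OR 0 = 1
m3 = m1 XNOR I2 = 1 XNOR 1 = 1
m5 = I3 XOR m2 = 0 XOR 1 = 1
m6 = m2 OR m5 = 1 OR 1 = 1
m7 = m6 OR I3 = 1 OR 0 = 1
m8 = m1 AND m6 = 1 AND 1 = 1
m12 = m6 NOR m1 = 1 NOR 1 = 0
m16 = m7 AND m12 = 1 AND 0 = 0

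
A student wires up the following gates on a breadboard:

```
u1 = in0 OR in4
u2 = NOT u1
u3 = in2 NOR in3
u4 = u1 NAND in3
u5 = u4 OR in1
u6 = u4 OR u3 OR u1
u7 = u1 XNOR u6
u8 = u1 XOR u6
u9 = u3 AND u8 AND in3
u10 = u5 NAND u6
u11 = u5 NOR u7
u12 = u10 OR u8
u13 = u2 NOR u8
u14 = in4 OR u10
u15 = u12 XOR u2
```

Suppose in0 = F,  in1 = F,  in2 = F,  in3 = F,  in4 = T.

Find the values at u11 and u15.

u11 = F, u15 = F

u1 = in0 OR in4 = F OR T = T
u2 = NOT u1 = NOT T = F
u3 = in2 NOR in3 = F NOR F = T
u4 = u1 NAND in3 = T NAND F = T
u5 = u4 OR in1 = T OR F = T
u6 = u4 OR u3 OR u1 = T OR T OR T = T
u7 = u1 XNOR u6 = T XNOR T = T
u8 = u1 XOR u6 = T XOR T = F
u10 = u5 NAND u6 = T NAND T = F
u11 = u5 NOR u7 = T NOR T = F
u12 = u10 OR u8 = F OR F = F
u15 = u12 XOR u2 = F XOR F = F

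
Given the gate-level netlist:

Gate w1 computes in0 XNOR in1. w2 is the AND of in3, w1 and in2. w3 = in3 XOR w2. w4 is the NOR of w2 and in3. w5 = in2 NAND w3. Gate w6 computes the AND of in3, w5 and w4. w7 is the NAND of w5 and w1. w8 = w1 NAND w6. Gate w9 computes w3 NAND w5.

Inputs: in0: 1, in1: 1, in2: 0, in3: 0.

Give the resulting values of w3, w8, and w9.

w3 = 0, w8 = 1, w9 = 1

w1 = in0 XNOR in1 = 1 XNOR 1 = 1
w2 = in3 AND w1 AND in2 = 0 AND 1 AND 0 = 0
w3 = in3 XOR w2 = 0 XOR 0 = 0
w4 = w2 NOR in3 = 0 NOR 0 = 1
w5 = in2 NAND w3 = 0 NAND 0 = 1
w6 = in3 AND w5 AND w4 = 0 AND 1 AND 1 = 0
w8 = w1 NAND w6 = 1 NAND 0 = 1
w9 = w3 NAND w5 = 0 NAND 1 = 1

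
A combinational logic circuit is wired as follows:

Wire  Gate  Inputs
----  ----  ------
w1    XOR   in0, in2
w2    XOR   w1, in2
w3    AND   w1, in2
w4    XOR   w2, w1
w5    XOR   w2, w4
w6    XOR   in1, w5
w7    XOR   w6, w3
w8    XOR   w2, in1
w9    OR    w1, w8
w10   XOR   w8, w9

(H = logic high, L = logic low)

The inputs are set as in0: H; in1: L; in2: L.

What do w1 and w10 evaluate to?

w1 = H, w10 = L

w1 = in0 XOR in2 = H XOR L = H
w2 = w1 XOR in2 = H XOR L = H
w8 = w2 XOR in1 = H XOR L = H
w9 = w1 OR w8 = H OR H = H
w10 = w8 XOR w9 = H XOR H = L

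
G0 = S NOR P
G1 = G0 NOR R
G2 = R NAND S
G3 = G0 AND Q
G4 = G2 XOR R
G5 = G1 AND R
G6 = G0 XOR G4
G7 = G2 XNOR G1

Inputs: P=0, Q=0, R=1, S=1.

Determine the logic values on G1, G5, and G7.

G1 = 0  G5 = 0  G7 = 1

G0 = S NOR P = 1 NOR 0 = 0
G1 = G0 NOR R = 0 NOR 1 = 0
G2 = R NAND S = 1 NAND 1 = 0
G5 = G1 AND R = 0 AND 1 = 0
G7 = G2 XNOR G1 = 0 XNOR 0 = 1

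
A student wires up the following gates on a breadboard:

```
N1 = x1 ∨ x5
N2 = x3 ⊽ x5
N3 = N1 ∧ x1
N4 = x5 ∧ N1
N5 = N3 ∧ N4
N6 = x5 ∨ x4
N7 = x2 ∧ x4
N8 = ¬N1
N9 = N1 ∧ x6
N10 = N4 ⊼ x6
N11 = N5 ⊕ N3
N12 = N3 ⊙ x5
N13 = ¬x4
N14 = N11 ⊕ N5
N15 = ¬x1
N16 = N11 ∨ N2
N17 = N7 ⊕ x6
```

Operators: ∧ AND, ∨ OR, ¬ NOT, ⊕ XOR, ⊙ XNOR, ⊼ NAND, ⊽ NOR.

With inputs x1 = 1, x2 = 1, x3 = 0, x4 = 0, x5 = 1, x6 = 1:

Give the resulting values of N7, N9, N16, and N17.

N1 = x1 OR x5 = 1 OR 1 = 1
N2 = x3 NOR x5 = 0 NOR 1 = 0
N3 = N1 AND x1 = 1 AND 1 = 1
N4 = x5 AND N1 = 1 AND 1 = 1
N5 = N3 AND N4 = 1 AND 1 = 1
N7 = x2 AND x4 = 1 AND 0 = 0
N9 = N1 AND x6 = 1 AND 1 = 1
N11 = N5 XOR N3 = 1 XOR 1 = 0
N16 = N11 OR N2 = 0 OR 0 = 0
N17 = N7 XOR x6 = 0 XOR 1 = 1

N7 = 0, N9 = 1, N16 = 0, N17 = 1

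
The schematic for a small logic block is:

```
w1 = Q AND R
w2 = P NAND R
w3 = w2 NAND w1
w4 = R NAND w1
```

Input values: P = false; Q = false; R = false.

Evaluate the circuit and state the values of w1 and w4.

w1 = false, w4 = true

w1 = Q AND R = false AND false = false
w4 = R NAND w1 = false NAND false = true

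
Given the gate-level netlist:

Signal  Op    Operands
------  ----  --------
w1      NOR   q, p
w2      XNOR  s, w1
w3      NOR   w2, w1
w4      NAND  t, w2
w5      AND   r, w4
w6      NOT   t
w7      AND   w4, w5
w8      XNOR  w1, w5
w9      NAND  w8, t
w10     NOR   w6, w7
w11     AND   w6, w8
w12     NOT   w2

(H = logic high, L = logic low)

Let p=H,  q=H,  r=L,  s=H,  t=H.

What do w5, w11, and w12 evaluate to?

w5 = L  w11 = L  w12 = H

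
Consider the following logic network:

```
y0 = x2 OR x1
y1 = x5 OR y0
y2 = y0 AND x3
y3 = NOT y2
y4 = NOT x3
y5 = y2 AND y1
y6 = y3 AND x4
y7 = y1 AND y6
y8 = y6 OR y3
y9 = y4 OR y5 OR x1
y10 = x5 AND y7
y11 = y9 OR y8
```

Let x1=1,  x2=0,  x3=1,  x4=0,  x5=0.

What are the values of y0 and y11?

y0 = 1  y11 = 1

y0 = x2 OR x1 = 0 OR 1 = 1
y1 = x5 OR y0 = 0 OR 1 = 1
y2 = y0 AND x3 = 1 AND 1 = 1
y3 = NOT y2 = NOT 1 = 0
y4 = NOT x3 = NOT 1 = 0
y5 = y2 AND y1 = 1 AND 1 = 1
y6 = y3 AND x4 = 0 AND 0 = 0
y8 = y6 OR y3 = 0 OR 0 = 0
y9 = y4 OR y5 OR x1 = 0 OR 1 OR 1 = 1
y11 = y9 OR y8 = 1 OR 0 = 1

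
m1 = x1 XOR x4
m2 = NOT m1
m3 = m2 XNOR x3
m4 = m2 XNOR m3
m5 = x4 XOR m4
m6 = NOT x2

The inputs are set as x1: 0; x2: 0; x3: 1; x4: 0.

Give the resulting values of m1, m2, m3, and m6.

m1 = x1 XOR x4 = 0 XOR 0 = 0
m2 = NOT m1 = NOT 0 = 1
m3 = m2 XNOR x3 = 1 XNOR 1 = 1
m6 = NOT x2 = NOT 0 = 1

m1 = 0  m2 = 1  m3 = 1  m6 = 1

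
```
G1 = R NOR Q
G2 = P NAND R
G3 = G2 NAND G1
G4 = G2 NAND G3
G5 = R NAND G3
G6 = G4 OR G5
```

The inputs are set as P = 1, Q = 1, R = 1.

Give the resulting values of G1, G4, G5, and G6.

G1 = 0; G4 = 1; G5 = 0; G6 = 1

G1 = R NOR Q = 1 NOR 1 = 0
G2 = P NAND R = 1 NAND 1 = 0
G3 = G2 NAND G1 = 0 NAND 0 = 1
G4 = G2 NAND G3 = 0 NAND 1 = 1
G5 = R NAND G3 = 1 NAND 1 = 0
G6 = G4 OR G5 = 1 OR 0 = 1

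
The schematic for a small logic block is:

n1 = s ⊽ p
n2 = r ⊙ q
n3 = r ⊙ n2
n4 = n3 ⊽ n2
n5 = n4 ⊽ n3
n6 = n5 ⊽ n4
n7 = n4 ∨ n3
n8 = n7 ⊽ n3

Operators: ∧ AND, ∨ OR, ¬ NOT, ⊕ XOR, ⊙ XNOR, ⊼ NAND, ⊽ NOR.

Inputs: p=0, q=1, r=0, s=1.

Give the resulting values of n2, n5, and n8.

n2 = 0; n5 = 0; n8 = 0

n2 = r XNOR q = 0 XNOR 1 = 0
n3 = r XNOR n2 = 0 XNOR 0 = 1
n4 = n3 NOR n2 = 1 NOR 0 = 0
n5 = n4 NOR n3 = 0 NOR 1 = 0
n7 = n4 OR n3 = 0 OR 1 = 1
n8 = n7 NOR n3 = 1 NOR 1 = 0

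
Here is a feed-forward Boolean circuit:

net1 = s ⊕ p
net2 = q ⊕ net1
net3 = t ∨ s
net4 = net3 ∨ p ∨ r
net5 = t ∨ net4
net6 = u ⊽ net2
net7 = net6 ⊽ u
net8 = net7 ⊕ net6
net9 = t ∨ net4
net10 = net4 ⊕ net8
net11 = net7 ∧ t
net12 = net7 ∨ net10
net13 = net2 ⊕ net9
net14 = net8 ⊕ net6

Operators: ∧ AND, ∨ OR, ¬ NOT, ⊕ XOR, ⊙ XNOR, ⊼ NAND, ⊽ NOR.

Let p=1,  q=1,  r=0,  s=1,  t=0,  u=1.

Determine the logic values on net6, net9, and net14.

net6 = 0  net9 = 1  net14 = 0

net1 = s XOR p = 1 XOR 1 = 0
net2 = q XOR net1 = 1 XOR 0 = 1
net3 = t OR s = 0 OR 1 = 1
net4 = net3 OR p OR r = 1 OR 1 OR 0 = 1
net6 = u NOR net2 = 1 NOR 1 = 0
net7 = net6 NOR u = 0 NOR 1 = 0
net8 = net7 XOR net6 = 0 XOR 0 = 0
net9 = t OR net4 = 0 OR 1 = 1
net14 = net8 XOR net6 = 0 XOR 0 = 0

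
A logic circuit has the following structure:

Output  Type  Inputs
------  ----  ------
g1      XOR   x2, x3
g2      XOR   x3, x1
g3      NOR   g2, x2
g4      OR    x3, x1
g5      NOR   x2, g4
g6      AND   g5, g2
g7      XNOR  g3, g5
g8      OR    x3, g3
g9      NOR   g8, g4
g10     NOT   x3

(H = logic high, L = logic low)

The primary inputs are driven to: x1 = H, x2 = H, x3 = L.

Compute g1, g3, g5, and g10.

g1 = H, g3 = L, g5 = L, g10 = H

g1 = x2 XOR x3 = H XOR L = H
g2 = x3 XOR x1 = L XOR H = H
g3 = g2 NOR x2 = H NOR H = L
g4 = x3 OR x1 = L OR H = H
g5 = x2 NOR g4 = H NOR H = L
g10 = NOT x3 = NOT L = H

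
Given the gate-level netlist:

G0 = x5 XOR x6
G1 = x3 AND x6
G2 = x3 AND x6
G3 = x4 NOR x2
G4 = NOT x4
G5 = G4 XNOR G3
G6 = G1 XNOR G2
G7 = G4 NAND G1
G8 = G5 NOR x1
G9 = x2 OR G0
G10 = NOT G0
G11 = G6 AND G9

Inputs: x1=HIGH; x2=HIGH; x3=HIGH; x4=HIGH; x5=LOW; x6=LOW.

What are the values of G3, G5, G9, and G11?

G0 = x5 XOR x6 = LOW XOR LOW = LOW
G1 = x3 AND x6 = HIGH AND LOW = LOW
G2 = x3 AND x6 = HIGH AND LOW = LOW
G3 = x4 NOR x2 = HIGH NOR HIGH = LOW
G4 = NOT x4 = NOT HIGH = LOW
G5 = G4 XNOR G3 = LOW XNOR LOW = HIGH
G6 = G1 XNOR G2 = LOW XNOR LOW = HIGH
G9 = x2 OR G0 = HIGH OR LOW = HIGH
G11 = G6 AND G9 = HIGH AND HIGH = HIGH

G3 = LOW; G5 = HIGH; G9 = HIGH; G11 = HIGH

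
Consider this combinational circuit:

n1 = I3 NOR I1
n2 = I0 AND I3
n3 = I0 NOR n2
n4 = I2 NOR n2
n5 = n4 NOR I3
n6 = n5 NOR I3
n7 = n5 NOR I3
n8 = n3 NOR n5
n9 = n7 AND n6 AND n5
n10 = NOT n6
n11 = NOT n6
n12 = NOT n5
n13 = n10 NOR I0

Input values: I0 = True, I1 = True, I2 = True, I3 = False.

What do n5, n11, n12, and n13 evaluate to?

n2 = I0 AND I3 = True AND False = False
n4 = I2 NOR n2 = True NOR False = False
n5 = n4 NOR I3 = False NOR False = True
n6 = n5 NOR I3 = True NOR False = False
n10 = NOT n6 = NOT False = True
n11 = NOT n6 = NOT False = True
n12 = NOT n5 = NOT True = False
n13 = n10 NOR I0 = True NOR True = False

n5 = True, n11 = True, n12 = False, n13 = False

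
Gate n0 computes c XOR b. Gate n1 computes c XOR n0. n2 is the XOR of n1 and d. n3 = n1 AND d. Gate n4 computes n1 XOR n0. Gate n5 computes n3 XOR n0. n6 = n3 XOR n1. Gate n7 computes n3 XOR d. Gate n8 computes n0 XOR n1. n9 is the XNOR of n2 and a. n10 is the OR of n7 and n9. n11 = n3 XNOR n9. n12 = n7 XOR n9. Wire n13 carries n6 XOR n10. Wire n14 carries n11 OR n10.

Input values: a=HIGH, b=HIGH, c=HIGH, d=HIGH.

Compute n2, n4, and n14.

n0 = c XOR b = HIGH XOR HIGH = LOW
n1 = c XOR n0 = HIGH XOR LOW = HIGH
n2 = n1 XOR d = HIGH XOR HIGH = LOW
n3 = n1 AND d = HIGH AND HIGH = HIGH
n4 = n1 XOR n0 = HIGH XOR LOW = HIGH
n7 = n3 XOR d = HIGH XOR HIGH = LOW
n9 = n2 XNOR a = LOW XNOR HIGH = LOW
n10 = n7 OR n9 = LOW OR LOW = LOW
n11 = n3 XNOR n9 = HIGH XNOR LOW = LOW
n14 = n11 OR n10 = LOW OR LOW = LOW

n2 = LOW, n4 = HIGH, n14 = LOW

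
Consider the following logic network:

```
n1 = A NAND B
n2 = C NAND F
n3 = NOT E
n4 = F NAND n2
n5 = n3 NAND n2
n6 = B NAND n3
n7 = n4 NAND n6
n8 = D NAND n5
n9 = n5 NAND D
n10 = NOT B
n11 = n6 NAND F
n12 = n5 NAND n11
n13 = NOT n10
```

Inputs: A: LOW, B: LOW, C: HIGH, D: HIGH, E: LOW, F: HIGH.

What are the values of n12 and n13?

n12 = HIGH  n13 = LOW

n2 = C NAND F = HIGH NAND HIGH = LOW
n3 = NOT E = NOT LOW = HIGH
n5 = n3 NAND n2 = HIGH NAND LOW = HIGH
n6 = B NAND n3 = LOW NAND HIGH = HIGH
n10 = NOT B = NOT LOW = HIGH
n11 = n6 NAND F = HIGH NAND HIGH = LOW
n12 = n5 NAND n11 = HIGH NAND LOW = HIGH
n13 = NOT n10 = NOT HIGH = LOW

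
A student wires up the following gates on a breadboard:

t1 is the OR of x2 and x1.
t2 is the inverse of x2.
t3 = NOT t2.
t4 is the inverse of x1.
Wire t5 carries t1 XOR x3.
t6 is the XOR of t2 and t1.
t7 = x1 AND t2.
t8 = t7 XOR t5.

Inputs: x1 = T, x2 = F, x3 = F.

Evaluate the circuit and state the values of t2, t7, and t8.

t2 = T, t7 = T, t8 = F

t1 = x2 OR x1 = F OR T = T
t2 = NOT x2 = NOT F = T
t5 = t1 XOR x3 = T XOR F = T
t7 = x1 AND t2 = T AND T = T
t8 = t7 XOR t5 = T XOR T = F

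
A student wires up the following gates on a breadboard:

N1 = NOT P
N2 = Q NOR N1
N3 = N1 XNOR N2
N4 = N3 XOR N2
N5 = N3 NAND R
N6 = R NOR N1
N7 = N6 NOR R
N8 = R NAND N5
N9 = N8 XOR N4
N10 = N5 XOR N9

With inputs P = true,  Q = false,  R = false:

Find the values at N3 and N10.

N3 = false, N10 = true

N1 = NOT P = NOT true = false
N2 = Q NOR N1 = false NOR false = true
N3 = N1 XNOR N2 = false XNOR true = false
N4 = N3 XOR N2 = false XOR true = true
N5 = N3 NAND R = false NAND false = true
N8 = R NAND N5 = false NAND true = true
N9 = N8 XOR N4 = true XOR true = false
N10 = N5 XOR N9 = true XOR false = true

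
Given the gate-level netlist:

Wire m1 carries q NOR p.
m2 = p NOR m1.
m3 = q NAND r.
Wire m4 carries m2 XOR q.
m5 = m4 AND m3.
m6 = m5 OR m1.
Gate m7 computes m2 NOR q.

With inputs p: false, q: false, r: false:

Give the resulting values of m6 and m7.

m6 = true; m7 = true

m1 = q NOR p = false NOR false = true
m2 = p NOR m1 = false NOR true = false
m3 = q NAND r = false NAND false = true
m4 = m2 XOR q = false XOR false = false
m5 = m4 AND m3 = false AND true = false
m6 = m5 OR m1 = false OR true = true
m7 = m2 NOR q = false NOR false = true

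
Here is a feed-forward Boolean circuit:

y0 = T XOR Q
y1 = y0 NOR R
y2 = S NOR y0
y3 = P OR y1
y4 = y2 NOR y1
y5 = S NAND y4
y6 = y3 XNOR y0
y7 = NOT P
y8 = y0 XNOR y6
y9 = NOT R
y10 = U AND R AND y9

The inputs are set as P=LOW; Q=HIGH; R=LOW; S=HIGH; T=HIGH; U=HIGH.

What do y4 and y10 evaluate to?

y4 = LOW; y10 = LOW

y0 = T XOR Q = HIGH XOR HIGH = LOW
y1 = y0 NOR R = LOW NOR LOW = HIGH
y2 = S NOR y0 = HIGH NOR LOW = LOW
y4 = y2 NOR y1 = LOW NOR HIGH = LOW
y9 = NOT R = NOT LOW = HIGH
y10 = U AND R AND y9 = HIGH AND LOW AND HIGH = LOW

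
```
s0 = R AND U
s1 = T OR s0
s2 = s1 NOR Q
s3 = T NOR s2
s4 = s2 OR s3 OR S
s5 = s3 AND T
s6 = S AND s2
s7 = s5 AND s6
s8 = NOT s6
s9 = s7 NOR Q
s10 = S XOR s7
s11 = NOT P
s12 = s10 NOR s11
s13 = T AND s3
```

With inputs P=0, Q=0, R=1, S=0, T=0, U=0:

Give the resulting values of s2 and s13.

s0 = R AND U = 1 AND 0 = 0
s1 = T OR s0 = 0 OR 0 = 0
s2 = s1 NOR Q = 0 NOR 0 = 1
s3 = T NOR s2 = 0 NOR 1 = 0
s13 = T AND s3 = 0 AND 0 = 0

s2 = 1, s13 = 0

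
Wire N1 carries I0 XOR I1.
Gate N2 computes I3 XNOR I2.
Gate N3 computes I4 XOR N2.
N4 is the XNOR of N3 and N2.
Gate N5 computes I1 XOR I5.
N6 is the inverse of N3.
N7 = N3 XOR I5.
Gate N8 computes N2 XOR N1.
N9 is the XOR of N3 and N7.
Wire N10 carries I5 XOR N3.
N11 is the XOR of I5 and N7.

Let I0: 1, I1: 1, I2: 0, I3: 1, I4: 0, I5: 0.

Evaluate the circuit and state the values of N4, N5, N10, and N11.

N4 = 1  N5 = 1  N10 = 0  N11 = 0

N2 = I3 XNOR I2 = 1 XNOR 0 = 0
N3 = I4 XOR N2 = 0 XOR 0 = 0
N4 = N3 XNOR N2 = 0 XNOR 0 = 1
N5 = I1 XOR I5 = 1 XOR 0 = 1
N7 = N3 XOR I5 = 0 XOR 0 = 0
N10 = I5 XOR N3 = 0 XOR 0 = 0
N11 = I5 XOR N7 = 0 XOR 0 = 0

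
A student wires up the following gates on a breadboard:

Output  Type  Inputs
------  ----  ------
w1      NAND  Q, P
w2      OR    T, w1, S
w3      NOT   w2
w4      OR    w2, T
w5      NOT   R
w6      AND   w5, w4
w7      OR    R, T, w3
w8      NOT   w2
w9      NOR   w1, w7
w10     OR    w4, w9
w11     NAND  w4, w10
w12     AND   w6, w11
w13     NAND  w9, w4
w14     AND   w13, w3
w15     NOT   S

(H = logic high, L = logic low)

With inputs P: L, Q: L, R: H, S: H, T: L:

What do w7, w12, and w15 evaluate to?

w7 = H  w12 = L  w15 = L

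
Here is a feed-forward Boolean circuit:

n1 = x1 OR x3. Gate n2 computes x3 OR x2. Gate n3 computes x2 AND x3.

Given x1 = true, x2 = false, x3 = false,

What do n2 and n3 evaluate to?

n2 = false  n3 = false

n2 = x3 OR x2 = false OR false = false
n3 = x2 AND x3 = false AND false = false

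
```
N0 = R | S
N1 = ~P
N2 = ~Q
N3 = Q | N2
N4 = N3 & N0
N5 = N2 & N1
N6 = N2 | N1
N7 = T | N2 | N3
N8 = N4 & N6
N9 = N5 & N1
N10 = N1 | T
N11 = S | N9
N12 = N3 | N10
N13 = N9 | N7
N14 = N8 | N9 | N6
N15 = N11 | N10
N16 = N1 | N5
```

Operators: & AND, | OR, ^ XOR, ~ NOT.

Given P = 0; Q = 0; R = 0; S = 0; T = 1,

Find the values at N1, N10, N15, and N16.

N1 = NOT P = NOT 0 = 1
N2 = NOT Q = NOT 0 = 1
N5 = N2 AND N1 = 1 AND 1 = 1
N9 = N5 AND N1 = 1 AND 1 = 1
N10 = N1 OR T = 1 OR 1 = 1
N11 = S OR N9 = 0 OR 1 = 1
N15 = N11 OR N10 = 1 OR 1 = 1
N16 = N1 OR N5 = 1 OR 1 = 1

N1 = 1  N10 = 1  N15 = 1  N16 = 1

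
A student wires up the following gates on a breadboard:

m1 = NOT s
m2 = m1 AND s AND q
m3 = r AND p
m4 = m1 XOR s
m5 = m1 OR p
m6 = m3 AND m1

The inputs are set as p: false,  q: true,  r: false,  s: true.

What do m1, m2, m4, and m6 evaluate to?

m1 = NOT s = NOT true = false
m2 = m1 AND s AND q = false AND true AND true = false
m3 = r AND p = false AND false = false
m4 = m1 XOR s = false XOR true = true
m6 = m3 AND m1 = false AND false = false

m1 = false, m2 = false, m4 = true, m6 = false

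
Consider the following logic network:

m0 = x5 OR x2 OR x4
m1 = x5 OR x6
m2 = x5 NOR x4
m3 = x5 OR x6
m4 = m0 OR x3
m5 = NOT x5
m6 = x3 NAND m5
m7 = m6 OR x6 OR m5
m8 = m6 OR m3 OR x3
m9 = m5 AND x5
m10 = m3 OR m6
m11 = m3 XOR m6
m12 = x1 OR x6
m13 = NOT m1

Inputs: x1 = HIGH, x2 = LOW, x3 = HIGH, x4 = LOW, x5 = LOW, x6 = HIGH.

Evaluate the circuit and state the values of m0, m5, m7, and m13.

m0 = LOW  m5 = HIGH  m7 = HIGH  m13 = LOW

m0 = x5 OR x2 OR x4 = LOW OR LOW OR LOW = LOW
m1 = x5 OR x6 = LOW OR HIGH = HIGH
m5 = NOT x5 = NOT LOW = HIGH
m6 = x3 NAND m5 = HIGH NAND HIGH = LOW
m7 = m6 OR x6 OR m5 = LOW OR HIGH OR HIGH = HIGH
m13 = NOT m1 = NOT HIGH = LOW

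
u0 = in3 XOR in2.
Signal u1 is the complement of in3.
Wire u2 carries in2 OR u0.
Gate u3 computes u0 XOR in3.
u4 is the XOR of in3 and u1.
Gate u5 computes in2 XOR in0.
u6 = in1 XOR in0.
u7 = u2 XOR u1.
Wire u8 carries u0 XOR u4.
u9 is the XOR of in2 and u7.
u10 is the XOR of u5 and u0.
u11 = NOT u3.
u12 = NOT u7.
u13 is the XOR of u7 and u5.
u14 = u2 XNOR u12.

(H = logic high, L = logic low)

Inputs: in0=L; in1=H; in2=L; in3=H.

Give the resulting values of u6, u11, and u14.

u0 = in3 XOR in2 = H XOR L = H
u1 = NOT in3 = NOT H = L
u2 = in2 OR u0 = L OR H = H
u3 = u0 XOR in3 = H XOR H = L
u6 = in1 XOR in0 = H XOR L = H
u7 = u2 XOR u1 = H XOR L = H
u11 = NOT u3 = NOT L = H
u12 = NOT u7 = NOT H = L
u14 = u2 XNOR u12 = H XNOR L = L

u6 = H, u11 = H, u14 = L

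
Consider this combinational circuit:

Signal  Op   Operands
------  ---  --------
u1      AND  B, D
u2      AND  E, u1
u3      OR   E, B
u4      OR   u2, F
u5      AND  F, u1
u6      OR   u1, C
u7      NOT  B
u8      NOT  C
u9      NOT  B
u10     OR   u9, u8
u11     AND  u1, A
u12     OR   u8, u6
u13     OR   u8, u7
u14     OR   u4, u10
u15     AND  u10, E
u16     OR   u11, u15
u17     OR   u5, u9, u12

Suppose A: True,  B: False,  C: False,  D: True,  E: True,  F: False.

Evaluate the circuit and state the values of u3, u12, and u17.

u1 = B AND D = False AND True = False
u3 = E OR B = True OR False = True
u5 = F AND u1 = False AND False = False
u6 = u1 OR C = False OR False = False
u8 = NOT C = NOT False = True
u9 = NOT B = NOT False = True
u12 = u8 OR u6 = True OR False = True
u17 = u5 OR u9 OR u12 = False OR True OR True = True

u3 = True, u12 = True, u17 = True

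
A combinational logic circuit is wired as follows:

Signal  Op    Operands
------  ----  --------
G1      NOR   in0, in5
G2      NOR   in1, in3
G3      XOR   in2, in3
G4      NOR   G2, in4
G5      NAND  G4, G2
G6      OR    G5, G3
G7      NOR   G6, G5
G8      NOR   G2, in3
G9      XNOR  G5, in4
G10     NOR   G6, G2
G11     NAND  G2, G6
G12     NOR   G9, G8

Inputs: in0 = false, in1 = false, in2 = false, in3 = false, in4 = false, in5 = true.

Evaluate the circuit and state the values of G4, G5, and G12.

G2 = in1 NOR in3 = false NOR false = true
G4 = G2 NOR in4 = true NOR false = false
G5 = G4 NAND G2 = false NAND true = true
G8 = G2 NOR in3 = true NOR false = false
G9 = G5 XNOR in4 = true XNOR false = false
G12 = G9 NOR G8 = false NOR false = true

G4 = false, G5 = true, G12 = true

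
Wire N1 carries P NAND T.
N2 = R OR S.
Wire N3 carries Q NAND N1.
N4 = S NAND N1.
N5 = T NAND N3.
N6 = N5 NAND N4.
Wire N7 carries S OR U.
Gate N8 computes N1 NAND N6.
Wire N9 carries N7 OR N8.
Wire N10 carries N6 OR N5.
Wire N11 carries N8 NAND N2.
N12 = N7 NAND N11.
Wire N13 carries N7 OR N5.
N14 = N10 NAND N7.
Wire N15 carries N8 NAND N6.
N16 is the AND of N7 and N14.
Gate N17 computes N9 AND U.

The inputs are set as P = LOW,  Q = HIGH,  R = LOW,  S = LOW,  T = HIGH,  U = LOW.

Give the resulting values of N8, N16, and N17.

N1 = P NAND T = LOW NAND HIGH = HIGH
N3 = Q NAND N1 = HIGH NAND HIGH = LOW
N4 = S NAND N1 = LOW NAND HIGH = HIGH
N5 = T NAND N3 = HIGH NAND LOW = HIGH
N6 = N5 NAND N4 = HIGH NAND HIGH = LOW
N7 = S OR U = LOW OR LOW = LOW
N8 = N1 NAND N6 = HIGH NAND LOW = HIGH
N9 = N7 OR N8 = LOW OR HIGH = HIGH
N10 = N6 OR N5 = LOW OR HIGH = HIGH
N14 = N10 NAND N7 = HIGH NAND LOW = HIGH
N16 = N7 AND N14 = LOW AND HIGH = LOW
N17 = N9 AND U = HIGH AND LOW = LOW

N8 = HIGH, N16 = LOW, N17 = LOW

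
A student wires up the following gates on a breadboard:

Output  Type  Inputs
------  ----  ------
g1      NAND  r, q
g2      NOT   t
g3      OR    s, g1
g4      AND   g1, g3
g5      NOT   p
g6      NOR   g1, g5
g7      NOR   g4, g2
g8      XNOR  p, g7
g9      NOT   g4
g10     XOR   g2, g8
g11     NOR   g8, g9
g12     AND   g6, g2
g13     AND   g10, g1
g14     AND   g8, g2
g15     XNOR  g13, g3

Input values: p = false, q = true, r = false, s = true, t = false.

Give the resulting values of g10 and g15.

g1 = r NAND q = false NAND true = true
g2 = NOT t = NOT false = true
g3 = s OR g1 = true OR true = true
g4 = g1 AND g3 = true AND true = true
g7 = g4 NOR g2 = true NOR true = false
g8 = p XNOR g7 = false XNOR false = true
g10 = g2 XOR g8 = true XOR true = false
g13 = g10 AND g1 = false AND true = false
g15 = g13 XNOR g3 = false XNOR true = false

g10 = false, g15 = false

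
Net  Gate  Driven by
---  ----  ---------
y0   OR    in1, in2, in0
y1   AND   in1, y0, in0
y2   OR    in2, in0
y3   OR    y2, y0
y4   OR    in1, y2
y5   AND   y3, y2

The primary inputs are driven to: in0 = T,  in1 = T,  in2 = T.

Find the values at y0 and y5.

y0 = in1 OR in2 OR in0 = T OR T OR T = T
y2 = in2 OR in0 = T OR T = T
y3 = y2 OR y0 = T OR T = T
y5 = y3 AND y2 = T AND T = T

y0 = T, y5 = T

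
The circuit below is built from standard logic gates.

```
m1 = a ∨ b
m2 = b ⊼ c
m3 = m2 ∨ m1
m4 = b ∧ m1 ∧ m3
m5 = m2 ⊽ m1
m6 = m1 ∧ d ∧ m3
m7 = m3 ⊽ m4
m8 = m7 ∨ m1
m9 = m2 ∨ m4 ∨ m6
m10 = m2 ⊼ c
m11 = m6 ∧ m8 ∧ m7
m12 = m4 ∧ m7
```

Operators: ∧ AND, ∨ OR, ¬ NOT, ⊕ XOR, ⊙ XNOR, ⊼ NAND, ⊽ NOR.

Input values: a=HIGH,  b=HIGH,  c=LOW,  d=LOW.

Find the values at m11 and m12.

m11 = LOW; m12 = LOW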